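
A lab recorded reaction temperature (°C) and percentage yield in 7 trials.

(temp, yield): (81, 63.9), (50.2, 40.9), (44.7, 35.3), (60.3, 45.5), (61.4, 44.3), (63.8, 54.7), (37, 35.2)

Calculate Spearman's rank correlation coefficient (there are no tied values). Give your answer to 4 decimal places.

Rank temp: 7, 3, 2, 4, 5, 6, 1
Rank yield: 7, 3, 2, 5, 4, 6, 1
d = rank(temp) − rank(yield): 0, 0, 0, -1, 1, 0, 0; Σd² = 2
ρ = 1 − 6Σd² / [n(n²−1)] = 1 − 6×2 / (7×48) = 1 − 12/336 ≈ 0.9643

0.9643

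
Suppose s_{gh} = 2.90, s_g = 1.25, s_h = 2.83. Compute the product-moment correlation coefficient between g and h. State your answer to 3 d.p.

r = Cov(g,h) / (s_g · s_h) = 2.90 / (1.25 × 2.83)
  = 2.90 / 3.5375 ≈ 0.820

0.820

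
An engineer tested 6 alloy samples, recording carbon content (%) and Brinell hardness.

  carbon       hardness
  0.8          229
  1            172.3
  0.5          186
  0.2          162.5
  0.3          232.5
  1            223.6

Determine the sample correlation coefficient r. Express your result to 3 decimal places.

n = 6, Σx = 3.8, Σy = 1205.9, Σx² = 3.02, Σy² = 247183.75, Σxy = 774.35
nΣxy − ΣxΣy = 4646.1 − 4582.42 = 63.68
nΣx² − (Σx)² = 18.12 − 14.44 = 3.68; nΣy² − (Σy)² = 1483102.5 − 1454194.81 = 28907.69
r = 63.68 / √(3.68 × 28907.69) = 63.68 / 326.1599 ≈ 0.195

0.195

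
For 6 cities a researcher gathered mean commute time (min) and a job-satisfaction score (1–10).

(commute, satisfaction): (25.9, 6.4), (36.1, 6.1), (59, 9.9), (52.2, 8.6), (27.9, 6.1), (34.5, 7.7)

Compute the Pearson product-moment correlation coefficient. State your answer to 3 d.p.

n = 6, Σx = 235.6, Σy = 44.8, Σx² = 10148.52, Σy² = 346.64, Σxy = 1854.83
nΣxy − ΣxΣy = 11128.98 − 10554.88 = 574.1
nΣx² − (Σx)² = 60891.12 − 55507.36 = 5383.76; nΣy² − (Σy)² = 2079.84 − 2007.04 = 72.8
r = 574.1 / √(5383.76 × 72.8) = 574.1 / 626.0493 ≈ 0.917

0.917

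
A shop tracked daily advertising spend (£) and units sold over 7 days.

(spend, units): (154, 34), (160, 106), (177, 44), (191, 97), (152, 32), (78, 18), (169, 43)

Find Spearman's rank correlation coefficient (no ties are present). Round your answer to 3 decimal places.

Rank spend: 3, 4, 6, 7, 2, 1, 5
Rank units: 3, 7, 5, 6, 2, 1, 4
d = rank(spend) − rank(units): 0, -3, 1, 1, 0, 0, 1; Σd² = 12
ρ = 1 − 6Σd² / [n(n²−1)] = 1 − 6×12 / (7×48) = 1 − 72/336 ≈ 0.786

0.786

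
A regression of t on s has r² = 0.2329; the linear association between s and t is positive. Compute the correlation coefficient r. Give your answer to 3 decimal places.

|r| = √0.2329 = 0.483
The association is positive, so r = 0.483.

0.483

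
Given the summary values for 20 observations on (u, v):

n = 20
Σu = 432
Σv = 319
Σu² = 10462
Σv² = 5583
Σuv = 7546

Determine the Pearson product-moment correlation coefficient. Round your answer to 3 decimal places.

r = (nΣuv − ΣuΣv) / √[(nΣu² − (Σu)²)(nΣv² − (Σv)²)]
Numerator: 20×7546 − 432×319 = 13112
Denominator: √[(209240 − 186624)(111660 − 101761)] = √[22616 × 9899] = 14962.4792
r = 13112 / 14962.4792 ≈ 0.876

0.876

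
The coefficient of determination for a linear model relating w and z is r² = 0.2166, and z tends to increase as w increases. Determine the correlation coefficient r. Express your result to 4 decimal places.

0.4654

|r| = √0.2166 = 0.4654
The association is positive, so r = 0.4654.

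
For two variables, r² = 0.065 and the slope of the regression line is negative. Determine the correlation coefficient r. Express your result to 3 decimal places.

|r| = √0.065 = 0.255
The association is negative, so r = −0.255.

-0.255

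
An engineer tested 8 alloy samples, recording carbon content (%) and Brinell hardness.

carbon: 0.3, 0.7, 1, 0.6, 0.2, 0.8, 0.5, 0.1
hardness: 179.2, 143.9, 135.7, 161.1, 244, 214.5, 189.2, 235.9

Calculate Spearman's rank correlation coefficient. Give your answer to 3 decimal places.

-0.714

Rank carbon: 3, 6, 8, 5, 2, 7, 4, 1
Rank hardness: 4, 2, 1, 3, 8, 6, 5, 7
d = rank(carbon) − rank(hardness): -1, 4, 7, 2, -6, 1, -1, -6; Σd² = 144
ρ = 1 − 6Σd² / [n(n²−1)] = 1 − 6×144 / (8×63) = 1 − 864/504 ≈ -0.714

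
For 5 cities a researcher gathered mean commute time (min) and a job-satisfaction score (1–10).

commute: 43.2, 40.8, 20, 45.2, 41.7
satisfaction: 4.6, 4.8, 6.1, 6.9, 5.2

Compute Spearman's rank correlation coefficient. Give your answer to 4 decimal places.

Rank commute: 4, 2, 1, 5, 3
Rank satisfaction: 1, 2, 4, 5, 3
d = rank(commute) − rank(satisfaction): 3, 0, -3, 0, 0; Σd² = 18
ρ = 1 − 6Σd² / [n(n²−1)] = 1 − 6×18 / (5×24) = 1 − 108/120 ≈ 0.1000

0.1000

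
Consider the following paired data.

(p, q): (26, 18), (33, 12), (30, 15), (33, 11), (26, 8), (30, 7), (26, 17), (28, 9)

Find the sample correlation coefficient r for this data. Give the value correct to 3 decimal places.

n = 8, Σp = 232, Σq = 97, Σp² = 6790, Σq² = 1297, Σpq = 2789
nΣpq − ΣpΣq = 22312 − 22504 = -192
nΣp² − (Σp)² = 54320 − 53824 = 496; nΣq² − (Σq)² = 10376 − 9409 = 967
r = -192 / √(496 × 967) = -192 / 692.5547 ≈ -0.277

-0.277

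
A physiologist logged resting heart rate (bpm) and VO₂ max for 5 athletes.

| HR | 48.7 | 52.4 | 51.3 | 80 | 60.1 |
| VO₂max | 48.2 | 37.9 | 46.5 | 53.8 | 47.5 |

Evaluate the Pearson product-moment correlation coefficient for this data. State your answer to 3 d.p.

0.667

n = 5, Σx = 292.5, Σy = 233.9, Σx² = 17761.15, Σy² = 11072.59, Σxy = 13877.5
nΣxy − ΣxΣy = 69387.5 − 68415.75 = 971.75
nΣx² − (Σx)² = 88805.75 − 85556.25 = 3249.5; nΣy² − (Σy)² = 55362.95 − 54709.21 = 653.74
r = 971.75 / √(3249.5 × 653.74) = 971.75 / 1457.5075 ≈ 0.667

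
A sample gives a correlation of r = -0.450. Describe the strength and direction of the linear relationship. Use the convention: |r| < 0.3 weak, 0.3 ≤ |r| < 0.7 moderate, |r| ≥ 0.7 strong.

moderate negative

r = -0.450 < 0 so the relationship is negative.
|r| = 0.450, which falls in the moderate range.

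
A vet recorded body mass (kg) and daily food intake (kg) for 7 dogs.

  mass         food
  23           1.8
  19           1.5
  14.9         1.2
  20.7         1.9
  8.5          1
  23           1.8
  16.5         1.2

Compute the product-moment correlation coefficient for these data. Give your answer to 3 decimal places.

n = 7, Σx = 125.6, Σy = 10.4, Σx² = 2414, Σy² = 16.22, Σxy = 196.81
nΣxy − ΣxΣy = 1377.67 − 1306.24 = 71.43
nΣx² − (Σx)² = 16898 − 15775.36 = 1122.64; nΣy² − (Σy)² = 113.54 − 108.16 = 5.38
r = 71.43 / √(1122.64 × 5.38) = 71.43 / 77.7162 ≈ 0.919

0.919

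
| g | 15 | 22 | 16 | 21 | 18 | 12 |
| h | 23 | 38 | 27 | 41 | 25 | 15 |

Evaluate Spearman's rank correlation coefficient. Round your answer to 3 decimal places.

Rank g: 2, 6, 3, 5, 4, 1
Rank h: 2, 5, 4, 6, 3, 1
d = rank(g) − rank(h): 0, 1, -1, -1, 1, 0; Σd² = 4
ρ = 1 − 6Σd² / [n(n²−1)] = 1 − 6×4 / (6×35) = 1 − 24/210 ≈ 0.886

0.886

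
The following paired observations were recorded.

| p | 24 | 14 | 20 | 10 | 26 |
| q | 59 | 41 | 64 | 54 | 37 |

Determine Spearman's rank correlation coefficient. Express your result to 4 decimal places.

-0.2000

Rank p: 4, 2, 3, 1, 5
Rank q: 4, 2, 5, 3, 1
d = rank(p) − rank(q): 0, 0, -2, -2, 4; Σd² = 24
ρ = 1 − 6Σd² / [n(n²−1)] = 1 − 6×24 / (5×24) = 1 − 144/120 ≈ -0.2000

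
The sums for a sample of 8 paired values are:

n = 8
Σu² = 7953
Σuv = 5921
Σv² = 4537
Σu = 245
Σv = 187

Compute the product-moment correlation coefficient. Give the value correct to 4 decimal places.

r = (nΣuv − ΣuΣv) / √[(nΣu² − (Σu)²)(nΣv² − (Σv)²)]
Numerator: 8×5921 − 245×187 = 1553
Denominator: √[(63624 − 60025)(36296 − 34969)] = √[3599 × 1327] = 2185.3771
r = 1553 / 2185.3771 ≈ 0.7106

0.7106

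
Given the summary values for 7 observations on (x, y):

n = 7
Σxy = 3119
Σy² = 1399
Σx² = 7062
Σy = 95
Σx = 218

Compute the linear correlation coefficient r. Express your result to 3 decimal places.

r = (nΣxy − ΣxΣy) / √[(nΣx² − (Σx)²)(nΣy² − (Σy)²)]
Numerator: 7×3119 − 218×95 = 1123
Denominator: √[(49434 − 47524)(9793 − 9025)] = √[1910 × 768] = 1211.1482
r = 1123 / 1211.1482 ≈ 0.927

0.927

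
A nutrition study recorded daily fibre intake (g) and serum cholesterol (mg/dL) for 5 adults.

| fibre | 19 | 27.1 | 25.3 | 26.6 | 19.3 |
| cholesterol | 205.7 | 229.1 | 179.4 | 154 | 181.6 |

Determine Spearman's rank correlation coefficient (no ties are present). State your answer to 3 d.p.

0.000

Rank fibre: 1, 5, 3, 4, 2
Rank cholesterol: 4, 5, 2, 1, 3
d = rank(fibre) − rank(cholesterol): -3, 0, 1, 3, -1; Σd² = 20
ρ = 1 − 6Σd² / [n(n²−1)] = 1 − 6×20 / (5×24) = 1 − 120/120 ≈ 0.000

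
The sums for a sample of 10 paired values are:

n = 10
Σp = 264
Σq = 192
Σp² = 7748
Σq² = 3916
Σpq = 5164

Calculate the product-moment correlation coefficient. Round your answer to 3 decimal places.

0.225

r = (nΣpq − ΣpΣq) / √[(nΣp² − (Σp)²)(nΣq² − (Σq)²)]
Numerator: 10×5164 − 264×192 = 952
Denominator: √[(77480 − 69696)(39160 − 36864)] = √[7784 × 2296] = 4227.5364
r = 952 / 4227.5364 ≈ 0.225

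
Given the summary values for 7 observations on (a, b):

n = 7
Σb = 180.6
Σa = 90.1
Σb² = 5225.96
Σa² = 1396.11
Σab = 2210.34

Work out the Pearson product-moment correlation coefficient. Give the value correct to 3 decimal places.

-0.312

r = (nΣab − ΣaΣb) / √[(nΣa² − (Σa)²)(nΣb² − (Σb)²)]
Numerator: 7×2210.34 − 90.1×180.6 = -799.68
Denominator: √[(9772.77 − 8118.01)(36581.72 − 32616.36)] = √[1654.76 × 3965.36] = 2561.5853
r = -799.68 / 2561.5853 ≈ -0.312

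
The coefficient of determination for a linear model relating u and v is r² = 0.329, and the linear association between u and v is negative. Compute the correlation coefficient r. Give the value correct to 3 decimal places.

-0.574

|r| = √0.329 = 0.574
The association is negative, so r = −0.574.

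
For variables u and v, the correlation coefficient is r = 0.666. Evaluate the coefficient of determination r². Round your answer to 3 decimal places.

0.444

r² = (0.666)² = 0.444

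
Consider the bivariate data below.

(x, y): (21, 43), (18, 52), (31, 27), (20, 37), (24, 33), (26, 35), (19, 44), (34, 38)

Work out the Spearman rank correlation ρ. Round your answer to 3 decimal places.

Rank x: 4, 1, 7, 3, 5, 6, 2, 8
Rank y: 6, 8, 1, 4, 2, 3, 7, 5
d = rank(x) − rank(y): -2, -7, 6, -1, 3, 3, -5, 3; Σd² = 142
ρ = 1 − 6Σd² / [n(n²−1)] = 1 − 6×142 / (8×63) = 1 − 852/504 ≈ -0.690

-0.690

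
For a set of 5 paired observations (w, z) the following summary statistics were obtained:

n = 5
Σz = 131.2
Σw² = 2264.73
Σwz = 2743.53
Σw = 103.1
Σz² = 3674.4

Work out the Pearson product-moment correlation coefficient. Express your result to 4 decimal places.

0.2129

r = (nΣwz − ΣwΣz) / √[(nΣw² − (Σw)²)(nΣz² − (Σz)²)]
Numerator: 5×2743.53 − 103.1×131.2 = 190.93
Denominator: √[(11323.65 − 10629.61)(18372 − 17213.44)] = √[694.04 × 1158.56] = 896.7090
r = 190.93 / 896.7090 ≈ 0.2129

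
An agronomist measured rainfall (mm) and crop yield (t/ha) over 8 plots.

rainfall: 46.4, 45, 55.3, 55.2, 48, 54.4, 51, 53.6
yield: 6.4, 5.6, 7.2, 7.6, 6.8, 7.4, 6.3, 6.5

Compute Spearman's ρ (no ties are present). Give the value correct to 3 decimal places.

0.810

Rank rainfall: 2, 1, 8, 7, 3, 6, 4, 5
Rank yield: 3, 1, 6, 8, 5, 7, 2, 4
d = rank(rainfall) − rank(yield): -1, 0, 2, -1, -2, -1, 2, 1; Σd² = 16
ρ = 1 − 6Σd² / [n(n²−1)] = 1 − 6×16 / (8×63) = 1 − 96/504 ≈ 0.810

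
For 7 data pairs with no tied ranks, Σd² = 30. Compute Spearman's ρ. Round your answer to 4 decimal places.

0.4643

ρ = 1 − 6Σd² / [n(n²−1)] = 1 − 6×30 / (7×48)
  = 1 − 180/336 = 1 − 0.53571 ≈ 0.4643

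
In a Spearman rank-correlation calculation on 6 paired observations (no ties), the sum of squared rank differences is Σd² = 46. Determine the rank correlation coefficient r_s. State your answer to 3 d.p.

-0.314

ρ = 1 − 6Σd² / [n(n²−1)] = 1 − 6×46 / (6×35)
  = 1 − 276/210 = 1 − 1.3143 ≈ -0.314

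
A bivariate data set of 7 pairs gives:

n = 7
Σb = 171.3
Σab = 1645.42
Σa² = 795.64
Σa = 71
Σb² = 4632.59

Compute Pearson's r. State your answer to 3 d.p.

r = (nΣab − ΣaΣb) / √[(nΣa² − (Σa)²)(nΣb² − (Σb)²)]
Numerator: 7×1645.42 − 71×171.3 = -644.36
Denominator: √[(5569.48 − 5041)(32428.13 − 29343.69)] = √[528.48 × 3084.44] = 1276.7399
r = -644.36 / 1276.7399 ≈ -0.505

-0.505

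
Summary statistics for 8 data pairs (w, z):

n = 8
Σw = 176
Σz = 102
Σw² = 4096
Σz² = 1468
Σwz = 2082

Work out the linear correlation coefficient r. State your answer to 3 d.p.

r = (nΣwz − ΣwΣz) / √[(nΣw² − (Σw)²)(nΣz² − (Σz)²)]
Numerator: 8×2082 − 176×102 = -1296
Denominator: √[(32768 − 30976)(11744 − 10404)] = √[1792 × 1340] = 1549.6064
r = -1296 / 1549.6064 ≈ -0.836

-0.836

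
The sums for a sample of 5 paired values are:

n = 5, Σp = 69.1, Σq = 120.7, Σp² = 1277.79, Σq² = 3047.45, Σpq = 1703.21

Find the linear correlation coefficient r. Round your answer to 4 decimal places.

r = (nΣpq − ΣpΣq) / √[(nΣp² − (Σp)²)(nΣq² − (Σq)²)]
Numerator: 5×1703.21 − 69.1×120.7 = 175.68
Denominator: √[(6388.95 − 4774.81)(15237.25 − 14568.49)] = √[1614.14 × 668.76] = 1038.9765
r = 175.68 / 1038.9765 ≈ 0.1691

0.1691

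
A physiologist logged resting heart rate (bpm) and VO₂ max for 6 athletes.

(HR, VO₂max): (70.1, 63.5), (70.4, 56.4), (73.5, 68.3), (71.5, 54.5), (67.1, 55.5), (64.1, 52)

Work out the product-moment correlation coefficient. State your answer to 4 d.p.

n = 6, Σx = 416.7, Σy = 350.2, Σx² = 28995.89, Σy² = 20632.6, Σxy = 24395.96
nΣxy − ΣxΣy = 146375.76 − 145928.34 = 447.42
nΣx² − (Σx)² = 173975.34 − 173638.89 = 336.45; nΣy² − (Σy)² = 123795.6 − 122640.04 = 1155.56
r = 447.42 / √(336.45 × 1155.56) = 447.42 / 623.5288 ≈ 0.7176

0.7176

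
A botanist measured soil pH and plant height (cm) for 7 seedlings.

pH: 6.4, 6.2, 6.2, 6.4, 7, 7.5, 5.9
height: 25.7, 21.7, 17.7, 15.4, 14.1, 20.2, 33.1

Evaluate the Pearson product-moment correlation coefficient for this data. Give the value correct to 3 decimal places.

-0.492

n = 7, Σx = 45.6, Σy = 147.9, Σx² = 298.86, Σy² = 3384.29, Σxy = 952.81
nΣxy − ΣxΣy = 6669.67 − 6744.24 = -74.57
nΣx² − (Σx)² = 2092.02 − 2079.36 = 12.66; nΣy² − (Σy)² = 23690.03 − 21874.41 = 1815.62
r = -74.57 / √(12.66 × 1815.62) = -74.57 / 151.6105 ≈ -0.492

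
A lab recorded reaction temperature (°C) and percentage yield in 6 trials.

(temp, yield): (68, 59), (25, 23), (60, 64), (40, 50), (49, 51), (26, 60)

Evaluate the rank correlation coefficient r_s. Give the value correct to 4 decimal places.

Rank temp: 6, 1, 5, 3, 4, 2
Rank yield: 4, 1, 6, 2, 3, 5
d = rank(temp) − rank(yield): 2, 0, -1, 1, 1, -3; Σd² = 16
ρ = 1 − 6Σd² / [n(n²−1)] = 1 − 6×16 / (6×35) = 1 − 96/210 ≈ 0.5429

0.5429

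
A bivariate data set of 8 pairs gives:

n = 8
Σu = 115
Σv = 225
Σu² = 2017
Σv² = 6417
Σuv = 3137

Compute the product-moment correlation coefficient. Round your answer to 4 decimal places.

-0.5415

r = (nΣuv − ΣuΣv) / √[(nΣu² − (Σu)²)(nΣv² − (Σv)²)]
Numerator: 8×3137 − 115×225 = -779
Denominator: √[(16136 − 13225)(51336 − 50625)] = √[2911 × 711] = 1438.6525
r = -779 / 1438.6525 ≈ -0.5415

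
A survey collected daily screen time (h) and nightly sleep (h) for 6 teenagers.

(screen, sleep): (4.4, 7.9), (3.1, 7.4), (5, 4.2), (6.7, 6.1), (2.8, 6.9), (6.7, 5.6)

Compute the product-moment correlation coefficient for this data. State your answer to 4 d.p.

n = 6, Σx = 28.7, Σy = 38.1, Σx² = 151.59, Σy² = 250.99, Σxy = 176.41
nΣxy − ΣxΣy = 1058.46 − 1093.47 = -35.01
nΣx² − (Σx)² = 909.54 − 823.69 = 85.85; nΣy² − (Σy)² = 1505.94 − 1451.61 = 54.33
r = -35.01 / √(85.85 × 54.33) = -35.01 / 68.2952 ≈ -0.5126

-0.5126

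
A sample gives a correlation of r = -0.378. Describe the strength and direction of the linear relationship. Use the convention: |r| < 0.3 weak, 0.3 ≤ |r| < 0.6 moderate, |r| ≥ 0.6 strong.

r = -0.378 < 0 so the relationship is negative.
|r| = 0.378, which falls in the moderate range.

moderate negative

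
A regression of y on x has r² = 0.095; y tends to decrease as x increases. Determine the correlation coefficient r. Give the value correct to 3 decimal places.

-0.308

|r| = √0.095 = 0.308
The association is negative, so r = −0.308.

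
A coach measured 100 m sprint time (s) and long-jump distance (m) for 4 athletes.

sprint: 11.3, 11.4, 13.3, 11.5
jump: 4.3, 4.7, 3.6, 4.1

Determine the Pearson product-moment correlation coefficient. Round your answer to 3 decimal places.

-0.850

n = 4, Σx = 47.5, Σy = 16.7, Σx² = 566.79, Σy² = 70.35, Σxy = 197.2
nΣxy − ΣxΣy = 788.8 − 793.25 = -4.45
nΣx² − (Σx)² = 2267.16 − 2256.25 = 10.91; nΣy² − (Σy)² = 281.4 − 278.89 = 2.51
r = -4.45 / √(10.91 × 2.51) = -4.45 / 5.2330 ≈ -0.850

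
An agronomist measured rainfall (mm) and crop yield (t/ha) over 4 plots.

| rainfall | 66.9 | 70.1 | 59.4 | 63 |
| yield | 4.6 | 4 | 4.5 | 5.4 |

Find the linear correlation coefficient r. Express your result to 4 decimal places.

n = 4, Σx = 259.4, Σy = 18.5, Σx² = 16886.98, Σy² = 86.57, Σxy = 1195.64
nΣxy − ΣxΣy = 4782.56 − 4798.9 = -16.34
nΣx² − (Σx)² = 67547.92 − 67288.36 = 259.56; nΣy² − (Σy)² = 346.28 − 342.25 = 4.03
r = -16.34 / √(259.56 × 4.03) = -16.34 / 32.3423 ≈ -0.5052

-0.5052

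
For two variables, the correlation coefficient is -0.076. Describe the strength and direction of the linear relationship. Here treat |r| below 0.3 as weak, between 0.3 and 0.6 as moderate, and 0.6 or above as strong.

weak negative

r = -0.076 < 0 so the relationship is negative.
|r| = 0.076, which falls in the weak range.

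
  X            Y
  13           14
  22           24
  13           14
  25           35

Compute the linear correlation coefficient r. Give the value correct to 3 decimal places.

0.965

n = 4, ΣX = 73, ΣY = 87, ΣX² = 1447, ΣY² = 2193, ΣXY = 1767
nΣXY − ΣXΣY = 7068 − 6351 = 717
nΣX² − (ΣX)² = 5788 − 5329 = 459; nΣY² − (ΣY)² = 8772 − 7569 = 1203
r = 717 / √(459 × 1203) = 717 / 743.0861 ≈ 0.965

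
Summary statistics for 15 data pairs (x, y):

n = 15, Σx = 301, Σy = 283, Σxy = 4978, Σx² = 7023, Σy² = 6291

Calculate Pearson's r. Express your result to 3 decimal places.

r = (nΣxy − ΣxΣy) / √[(nΣx² − (Σx)²)(nΣy² − (Σy)²)]
Numerator: 15×4978 − 301×283 = -10513
Denominator: √[(105345 − 90601)(94365 − 80089)] = √[14744 × 14276] = 14508.1130
r = -10513 / 14508.1130 ≈ -0.725

-0.725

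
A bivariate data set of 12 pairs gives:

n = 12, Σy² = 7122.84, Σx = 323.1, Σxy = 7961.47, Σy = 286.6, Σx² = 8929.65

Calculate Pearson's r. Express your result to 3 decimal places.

0.968

r = (nΣxy − ΣxΣy) / √[(nΣx² − (Σx)²)(nΣy² − (Σy)²)]
Numerator: 12×7961.47 − 323.1×286.6 = 2937.18
Denominator: √[(107155.8 − 104393.61)(85474.08 − 82139.56)] = √[2762.19 × 3334.52] = 3034.8934
r = 2937.18 / 3034.8934 ≈ 0.968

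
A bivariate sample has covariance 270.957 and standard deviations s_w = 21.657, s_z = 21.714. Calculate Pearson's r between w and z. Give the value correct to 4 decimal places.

0.5762

r = Cov(w,z) / (s_w · s_z) = 270.957 / (21.657 × 21.714)
  = 270.957 / 470.2601 ≈ 0.5762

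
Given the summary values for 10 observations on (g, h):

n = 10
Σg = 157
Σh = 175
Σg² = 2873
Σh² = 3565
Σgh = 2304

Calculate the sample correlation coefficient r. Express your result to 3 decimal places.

-0.979

r = (nΣgh − ΣgΣh) / √[(nΣg² − (Σg)²)(nΣh² − (Σh)²)]
Numerator: 10×2304 − 157×175 = -4435
Denominator: √[(28730 − 24649)(35650 − 30625)] = √[4081 × 5025] = 4528.4683
r = -4435 / 4528.4683 ≈ -0.979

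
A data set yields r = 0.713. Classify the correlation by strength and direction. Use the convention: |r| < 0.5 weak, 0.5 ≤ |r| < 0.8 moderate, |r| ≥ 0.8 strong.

moderate positive

r = 0.713 > 0 so the relationship is positive.
|r| = 0.713, which falls in the moderate range.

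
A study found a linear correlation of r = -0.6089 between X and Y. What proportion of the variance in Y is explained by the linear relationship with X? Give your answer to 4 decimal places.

r² = (-0.6089)² = 0.3708

0.3708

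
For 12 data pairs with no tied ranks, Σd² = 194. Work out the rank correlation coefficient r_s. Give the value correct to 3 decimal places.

ρ = 1 − 6Σd² / [n(n²−1)] = 1 − 6×194 / (12×143)
  = 1 − 1164/1716 = 1 − 0.6783 ≈ 0.322

0.322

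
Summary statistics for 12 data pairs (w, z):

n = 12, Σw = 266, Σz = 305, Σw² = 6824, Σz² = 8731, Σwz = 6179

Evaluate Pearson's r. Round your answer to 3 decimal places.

r = (nΣwz − ΣwΣz) / √[(nΣw² − (Σw)²)(nΣz² − (Σz)²)]
Numerator: 12×6179 − 266×305 = -6982
Denominator: √[(81888 − 70756)(104772 − 93025)] = √[11132 × 11747] = 11435.3664
r = -6982 / 11435.3664 ≈ -0.611

-0.611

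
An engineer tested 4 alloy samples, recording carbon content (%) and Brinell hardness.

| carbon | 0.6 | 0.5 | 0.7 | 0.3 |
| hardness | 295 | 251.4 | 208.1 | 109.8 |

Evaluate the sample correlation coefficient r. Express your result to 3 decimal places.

n = 4, Σx = 2.1, Σy = 864.3, Σx² = 1.19, Σy² = 205588.61, Σxy = 481.31
nΣxy − ΣxΣy = 1925.24 − 1815.03 = 110.21
nΣx² − (Σx)² = 4.76 − 4.41 = 0.35; nΣy² − (Σy)² = 822354.44 − 747014.49 = 75339.95
r = 110.21 / √(0.35 × 75339.95) = 110.21 / 162.3853 ≈ 0.679

0.679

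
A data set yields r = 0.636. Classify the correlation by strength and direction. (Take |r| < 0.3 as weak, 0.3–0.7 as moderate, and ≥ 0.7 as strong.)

moderate positive

r = 0.636 > 0 so the relationship is positive.
|r| = 0.636, which falls in the moderate range.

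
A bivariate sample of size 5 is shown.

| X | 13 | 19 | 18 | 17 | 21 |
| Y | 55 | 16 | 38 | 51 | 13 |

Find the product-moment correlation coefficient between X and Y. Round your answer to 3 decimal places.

-0.876

n = 5, ΣX = 88, ΣY = 173, ΣX² = 1584, ΣY² = 7495, ΣXY = 2843
nΣXY − ΣXΣY = 14215 − 15224 = -1009
nΣX² − (ΣX)² = 7920 − 7744 = 176; nΣY² − (ΣY)² = 37475 − 29929 = 7546
r = -1009 / √(176 × 7546) = -1009 / 1152.4305 ≈ -0.876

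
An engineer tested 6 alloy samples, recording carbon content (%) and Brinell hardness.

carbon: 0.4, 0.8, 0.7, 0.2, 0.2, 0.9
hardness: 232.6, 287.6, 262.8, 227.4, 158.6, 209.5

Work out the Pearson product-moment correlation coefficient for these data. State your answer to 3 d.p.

n = 6, Σx = 3.2, Σy = 1378.5, Σx² = 2.18, Σy² = 326635.33, Σxy = 772.83
nΣxy − ΣxΣy = 4636.98 − 4411.2 = 225.78
nΣx² − (Σx)² = 13.08 − 10.24 = 2.84; nΣy² − (Σy)² = 1959811.98 − 1900262.25 = 59549.73
r = 225.78 / √(2.84 × 59549.73) = 225.78 / 411.2435 ≈ 0.549

0.549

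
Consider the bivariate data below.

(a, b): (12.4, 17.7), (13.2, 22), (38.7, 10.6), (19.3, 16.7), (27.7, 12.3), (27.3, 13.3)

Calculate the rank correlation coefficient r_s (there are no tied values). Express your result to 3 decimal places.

-0.943

Rank a: 1, 2, 6, 3, 5, 4
Rank b: 5, 6, 1, 4, 2, 3
d = rank(a) − rank(b): -4, -4, 5, -1, 3, 1; Σd² = 68
ρ = 1 − 6Σd² / [n(n²−1)] = 1 − 6×68 / (6×35) = 1 − 408/210 ≈ -0.943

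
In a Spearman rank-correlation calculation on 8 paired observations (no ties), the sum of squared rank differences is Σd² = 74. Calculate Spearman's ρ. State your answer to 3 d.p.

ρ = 1 − 6Σd² / [n(n²−1)] = 1 − 6×74 / (8×63)
  = 1 − 444/504 = 1 − 0.8810 ≈ 0.119

0.119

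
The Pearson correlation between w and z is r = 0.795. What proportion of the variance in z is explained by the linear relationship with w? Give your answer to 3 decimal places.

r² = (0.795)² = 0.632

0.632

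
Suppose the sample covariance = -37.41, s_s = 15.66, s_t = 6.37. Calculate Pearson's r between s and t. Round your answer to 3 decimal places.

r = Cov(s,t) / (s_s · s_t) = -37.41 / (15.66 × 6.37)
  = -37.41 / 99.7542 ≈ -0.375

-0.375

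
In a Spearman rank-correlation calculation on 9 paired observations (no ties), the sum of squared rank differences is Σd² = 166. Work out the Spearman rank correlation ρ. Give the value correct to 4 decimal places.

-0.3833

ρ = 1 − 6Σd² / [n(n²−1)] = 1 − 6×166 / (9×80)
  = 1 − 996/720 = 1 − 1.38333 ≈ -0.3833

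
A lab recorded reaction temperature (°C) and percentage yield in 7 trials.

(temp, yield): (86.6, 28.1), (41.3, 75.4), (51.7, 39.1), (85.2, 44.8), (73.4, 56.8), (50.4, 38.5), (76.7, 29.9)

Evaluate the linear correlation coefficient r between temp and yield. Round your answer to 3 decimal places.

-0.542

n = 7, Σx = 465.3, Σy = 312.6, Σx² = 32947.79, Σy² = 15613.12, Σxy = 19788.76
nΣxy − ΣxΣy = 138521.32 − 145452.78 = -6931.46
nΣx² − (Σx)² = 230634.53 − 216504.09 = 14130.44; nΣy² − (Σy)² = 109291.84 − 97718.76 = 11573.08
r = -6931.46 / √(14130.44 × 11573.08) = -6931.46 / 12787.9910 ≈ -0.542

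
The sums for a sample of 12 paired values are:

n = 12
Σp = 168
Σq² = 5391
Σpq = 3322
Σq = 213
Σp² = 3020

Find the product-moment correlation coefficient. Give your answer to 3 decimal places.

0.328

r = (nΣpq − ΣpΣq) / √[(nΣp² − (Σp)²)(nΣq² − (Σq)²)]
Numerator: 12×3322 − 168×213 = 4080
Denominator: √[(36240 − 28224)(64692 − 45369)] = √[8016 × 19323] = 12445.6084
r = 4080 / 12445.6084 ≈ 0.328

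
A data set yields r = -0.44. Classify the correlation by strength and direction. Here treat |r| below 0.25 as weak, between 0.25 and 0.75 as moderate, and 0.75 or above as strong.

moderate negative

r = -0.44 < 0 so the relationship is negative.
|r| = 0.44, which falls in the moderate range.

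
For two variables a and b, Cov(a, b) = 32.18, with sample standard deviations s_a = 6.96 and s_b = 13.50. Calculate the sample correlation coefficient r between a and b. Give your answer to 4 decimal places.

0.3425

r = Cov(a,b) / (s_a · s_b) = 32.18 / (6.96 × 13.50)
  = 32.18 / 93.9600 ≈ 0.3425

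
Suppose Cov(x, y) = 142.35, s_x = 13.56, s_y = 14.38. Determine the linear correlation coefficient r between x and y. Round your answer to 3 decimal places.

r = Cov(x,y) / (s_x · s_y) = 142.35 / (13.56 × 14.38)
  = 142.35 / 194.9928 ≈ 0.730

0.730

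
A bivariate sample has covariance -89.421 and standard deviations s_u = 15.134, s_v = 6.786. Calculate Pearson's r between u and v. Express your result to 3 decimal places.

-0.871

r = Cov(u,v) / (s_u · s_v) = -89.421 / (15.134 × 6.786)
  = -89.421 / 102.6993 ≈ -0.871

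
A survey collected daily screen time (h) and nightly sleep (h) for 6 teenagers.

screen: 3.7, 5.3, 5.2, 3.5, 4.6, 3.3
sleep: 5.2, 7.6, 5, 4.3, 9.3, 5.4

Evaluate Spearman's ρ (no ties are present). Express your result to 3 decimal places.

Rank screen: 3, 6, 5, 2, 4, 1
Rank sleep: 3, 5, 2, 1, 6, 4
d = rank(screen) − rank(sleep): 0, 1, 3, 1, -2, -3; Σd² = 24
ρ = 1 − 6Σd² / [n(n²−1)] = 1 − 6×24 / (6×35) = 1 − 144/210 ≈ 0.314

0.314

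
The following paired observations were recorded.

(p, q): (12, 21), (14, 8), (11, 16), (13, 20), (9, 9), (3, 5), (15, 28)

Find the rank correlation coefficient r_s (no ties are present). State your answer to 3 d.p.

Rank p: 4, 6, 3, 5, 2, 1, 7
Rank q: 6, 2, 4, 5, 3, 1, 7
d = rank(p) − rank(q): -2, 4, -1, 0, -1, 0, 0; Σd² = 22
ρ = 1 − 6Σd² / [n(n²−1)] = 1 − 6×22 / (7×48) = 1 − 132/336 ≈ 0.607

0.607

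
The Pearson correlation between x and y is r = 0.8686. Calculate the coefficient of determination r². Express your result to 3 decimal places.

0.754

r² = (0.8686)² = 0.754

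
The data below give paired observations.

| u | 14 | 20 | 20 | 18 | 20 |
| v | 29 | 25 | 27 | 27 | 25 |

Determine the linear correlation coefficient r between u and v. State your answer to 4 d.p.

-0.8709

n = 5, Σu = 92, Σv = 133, Σu² = 1720, Σv² = 3549, Σuv = 2432
nΣuv − ΣuΣv = 12160 − 12236 = -76
nΣu² − (Σu)² = 8600 − 8464 = 136; nΣv² − (Σv)² = 17745 − 17689 = 56
r = -76 / √(136 × 56) = -76 / 87.2697 ≈ -0.8709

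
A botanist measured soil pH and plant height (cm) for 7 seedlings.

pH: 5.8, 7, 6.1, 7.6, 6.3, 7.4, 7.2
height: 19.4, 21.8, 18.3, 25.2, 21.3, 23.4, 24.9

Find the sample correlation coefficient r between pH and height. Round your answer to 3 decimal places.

0.912

n = 7, Σx = 47.4, Σy = 154.3, Σx² = 323.9, Σy² = 3442.79, Σxy = 1054.9
nΣxy − ΣxΣy = 7384.3 − 7313.82 = 70.48
nΣx² − (Σx)² = 2267.3 − 2246.76 = 20.54; nΣy² − (Σy)² = 24099.53 − 23808.49 = 291.04
r = 70.48 / √(20.54 × 291.04) = 70.48 / 77.3173 ≈ 0.912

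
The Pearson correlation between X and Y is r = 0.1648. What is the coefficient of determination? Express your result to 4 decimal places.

0.0272

r² = (0.1648)² = 0.0272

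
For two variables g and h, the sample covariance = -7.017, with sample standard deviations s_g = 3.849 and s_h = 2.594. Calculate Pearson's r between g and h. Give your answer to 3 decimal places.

-0.703

r = Cov(g,h) / (s_g · s_h) = -7.017 / (3.849 × 2.594)
  = -7.017 / 9.9843 ≈ -0.703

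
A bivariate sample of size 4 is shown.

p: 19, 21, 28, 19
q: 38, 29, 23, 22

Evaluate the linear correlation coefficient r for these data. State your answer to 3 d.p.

-0.457

n = 4, Σp = 87, Σq = 112, Σp² = 1947, Σq² = 3298, Σpq = 2393
nΣpq − ΣpΣq = 9572 − 9744 = -172
nΣp² − (Σp)² = 7788 − 7569 = 219; nΣq² − (Σq)² = 13192 − 12544 = 648
r = -172 / √(219 × 648) = -172 / 376.7121 ≈ -0.457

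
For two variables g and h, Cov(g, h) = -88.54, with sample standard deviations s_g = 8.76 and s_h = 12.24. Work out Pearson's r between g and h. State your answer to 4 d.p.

r = Cov(g,h) / (s_g · s_h) = -88.54 / (8.76 × 12.24)
  = -88.54 / 107.2224 ≈ -0.8258

-0.8258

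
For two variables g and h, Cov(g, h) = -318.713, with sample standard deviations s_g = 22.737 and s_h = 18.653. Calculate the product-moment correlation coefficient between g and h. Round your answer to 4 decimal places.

-0.7515

r = Cov(g,h) / (s_g · s_h) = -318.713 / (22.737 × 18.653)
  = -318.713 / 424.1133 ≈ -0.7515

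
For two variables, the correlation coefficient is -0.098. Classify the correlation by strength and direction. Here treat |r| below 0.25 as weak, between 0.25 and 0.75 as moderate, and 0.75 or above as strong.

weak negative

r = -0.098 < 0 so the relationship is negative.
|r| = 0.098, which falls in the weak range.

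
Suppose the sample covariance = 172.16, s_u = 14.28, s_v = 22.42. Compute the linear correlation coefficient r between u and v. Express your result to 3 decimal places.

r = Cov(u,v) / (s_u · s_v) = 172.16 / (14.28 × 22.42)
  = 172.16 / 320.1576 ≈ 0.538

0.538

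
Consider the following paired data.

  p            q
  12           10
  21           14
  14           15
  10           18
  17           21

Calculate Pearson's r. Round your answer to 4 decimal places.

0.0917

n = 5, Σp = 74, Σq = 78, Σp² = 1170, Σq² = 1286, Σpq = 1161
nΣpq − ΣpΣq = 5805 − 5772 = 33
nΣp² − (Σp)² = 5850 − 5476 = 374; nΣq² − (Σq)² = 6430 − 6084 = 346
r = 33 / √(374 × 346) = 33 / 359.7277 ≈ 0.0917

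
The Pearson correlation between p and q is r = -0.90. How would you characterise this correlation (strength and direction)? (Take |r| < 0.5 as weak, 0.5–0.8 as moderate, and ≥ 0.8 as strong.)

r = -0.90 < 0 so the relationship is negative.
|r| = 0.90, which falls in the strong range.

strong negative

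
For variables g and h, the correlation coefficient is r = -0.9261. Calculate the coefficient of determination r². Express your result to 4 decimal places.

r² = (-0.9261)² = 0.8577

0.8577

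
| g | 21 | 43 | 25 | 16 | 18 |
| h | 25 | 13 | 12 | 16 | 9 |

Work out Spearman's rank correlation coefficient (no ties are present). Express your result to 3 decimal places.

-0.100

Rank g: 3, 5, 4, 1, 2
Rank h: 5, 3, 2, 4, 1
d = rank(g) − rank(h): -2, 2, 2, -3, 1; Σd² = 22
ρ = 1 − 6Σd² / [n(n²−1)] = 1 − 6×22 / (5×24) = 1 − 132/120 ≈ -0.100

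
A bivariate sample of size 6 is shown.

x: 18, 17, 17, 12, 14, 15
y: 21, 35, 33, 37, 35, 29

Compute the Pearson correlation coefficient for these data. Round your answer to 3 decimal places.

-0.632

n = 6, Σx = 93, Σy = 190, Σx² = 1467, Σy² = 6190, Σxy = 2903
nΣxy − ΣxΣy = 17418 − 17670 = -252
nΣx² − (Σx)² = 8802 − 8649 = 153; nΣy² − (Σy)² = 37140 − 36100 = 1040
r = -252 / √(153 × 1040) = -252 / 398.8985 ≈ -0.632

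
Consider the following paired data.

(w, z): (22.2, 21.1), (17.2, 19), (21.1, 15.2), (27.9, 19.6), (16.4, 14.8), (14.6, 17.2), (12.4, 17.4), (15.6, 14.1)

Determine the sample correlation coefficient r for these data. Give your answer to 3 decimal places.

n = 8, Σw = 147.4, Σz = 138.4, Σw² = 2891.54, Σz² = 2437.86, Σwz = 2592.34
nΣwz − ΣwΣz = 20738.72 − 20400.16 = 338.56
nΣw² − (Σw)² = 23132.32 − 21726.76 = 1405.56; nΣz² − (Σz)² = 19502.88 − 19154.56 = 348.32
r = 338.56 / √(1405.56 × 348.32) = 338.56 / 699.7033 ≈ 0.484

0.484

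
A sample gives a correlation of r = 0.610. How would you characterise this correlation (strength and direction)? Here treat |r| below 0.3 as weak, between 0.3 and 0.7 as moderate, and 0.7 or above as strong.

moderate positive

r = 0.610 > 0 so the relationship is positive.
|r| = 0.610, which falls in the moderate range.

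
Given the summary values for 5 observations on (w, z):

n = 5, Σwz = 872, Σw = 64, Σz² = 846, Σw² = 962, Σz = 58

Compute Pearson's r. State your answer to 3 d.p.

r = (nΣwz − ΣwΣz) / √[(nΣw² − (Σw)²)(nΣz² − (Σz)²)]
Numerator: 5×872 − 64×58 = 648
Denominator: √[(4810 − 4096)(4230 − 3364)] = √[714 × 866] = 786.3358
r = 648 / 786.3358 ≈ 0.824

0.824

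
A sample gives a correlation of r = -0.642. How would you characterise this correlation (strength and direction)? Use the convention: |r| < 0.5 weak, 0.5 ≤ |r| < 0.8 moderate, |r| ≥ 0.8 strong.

moderate negative

r = -0.642 < 0 so the relationship is negative.
|r| = 0.642, which falls in the moderate range.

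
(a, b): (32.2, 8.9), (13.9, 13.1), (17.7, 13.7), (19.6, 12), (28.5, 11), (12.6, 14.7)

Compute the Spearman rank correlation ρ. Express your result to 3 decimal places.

-0.943

Rank a: 6, 2, 3, 4, 5, 1
Rank b: 1, 4, 5, 3, 2, 6
d = rank(a) − rank(b): 5, -2, -2, 1, 3, -5; Σd² = 68
ρ = 1 − 6Σd² / [n(n²−1)] = 1 − 6×68 / (6×35) = 1 − 408/210 ≈ -0.943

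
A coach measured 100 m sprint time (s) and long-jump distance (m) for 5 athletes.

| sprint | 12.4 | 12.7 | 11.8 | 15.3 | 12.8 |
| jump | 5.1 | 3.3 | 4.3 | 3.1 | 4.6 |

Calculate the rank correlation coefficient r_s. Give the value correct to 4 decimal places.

Rank sprint: 2, 3, 1, 5, 4
Rank jump: 5, 2, 3, 1, 4
d = rank(sprint) − rank(jump): -3, 1, -2, 4, 0; Σd² = 30
ρ = 1 − 6Σd² / [n(n²−1)] = 1 − 6×30 / (5×24) = 1 − 180/120 ≈ -0.5000

-0.5000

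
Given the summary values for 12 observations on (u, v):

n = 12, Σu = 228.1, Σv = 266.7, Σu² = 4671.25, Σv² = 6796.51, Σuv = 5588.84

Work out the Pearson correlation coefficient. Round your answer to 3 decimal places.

r = (nΣuv − ΣuΣv) / √[(nΣu² − (Σu)²)(nΣv² − (Σv)²)]
Numerator: 12×5588.84 − 228.1×266.7 = 6231.81
Denominator: √[(56055 − 52029.61)(81558.12 − 71128.89)] = √[4025.39 × 10429.23] = 6479.3301
r = 6231.81 / 6479.3301 ≈ 0.962

0.962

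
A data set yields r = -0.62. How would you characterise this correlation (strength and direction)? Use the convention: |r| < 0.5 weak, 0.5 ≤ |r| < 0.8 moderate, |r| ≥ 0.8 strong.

moderate negative

r = -0.62 < 0 so the relationship is negative.
|r| = 0.62, which falls in the moderate range.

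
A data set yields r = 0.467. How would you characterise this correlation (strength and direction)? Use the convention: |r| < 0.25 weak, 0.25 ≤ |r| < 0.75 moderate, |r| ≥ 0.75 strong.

moderate positive

r = 0.467 > 0 so the relationship is positive.
|r| = 0.467, which falls in the moderate range.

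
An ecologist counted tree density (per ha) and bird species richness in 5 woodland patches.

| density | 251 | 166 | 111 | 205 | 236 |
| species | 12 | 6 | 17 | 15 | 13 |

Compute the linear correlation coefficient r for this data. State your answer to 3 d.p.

-0.182

n = 5, Σx = 969, Σy = 63, Σx² = 200599, Σy² = 863, Σxy = 12038
nΣxy − ΣxΣy = 60190 − 61047 = -857
nΣx² − (Σx)² = 1002995 − 938961 = 64034; nΣy² − (Σy)² = 4315 − 3969 = 346
r = -857 / √(64034 × 346) = -857 / 4706.9910 ≈ -0.182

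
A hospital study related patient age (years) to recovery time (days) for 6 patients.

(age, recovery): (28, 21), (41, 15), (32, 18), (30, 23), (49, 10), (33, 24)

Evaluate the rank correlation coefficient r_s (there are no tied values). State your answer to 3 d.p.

-0.600

Rank age: 1, 5, 3, 2, 6, 4
Rank recovery: 4, 2, 3, 5, 1, 6
d = rank(age) − rank(recovery): -3, 3, 0, -3, 5, -2; Σd² = 56
ρ = 1 − 6Σd² / [n(n²−1)] = 1 − 6×56 / (6×35) = 1 − 336/210 ≈ -0.600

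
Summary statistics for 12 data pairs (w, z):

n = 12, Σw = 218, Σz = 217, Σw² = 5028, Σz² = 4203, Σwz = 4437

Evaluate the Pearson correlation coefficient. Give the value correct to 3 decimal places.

r = (nΣwz − ΣwΣz) / √[(nΣw² − (Σw)²)(nΣz² − (Σz)²)]
Numerator: 12×4437 − 218×217 = 5938
Denominator: √[(60336 − 47524)(50436 − 47089)] = √[12812 × 3347] = 6548.4169
r = 5938 / 6548.4169 ≈ 0.907

0.907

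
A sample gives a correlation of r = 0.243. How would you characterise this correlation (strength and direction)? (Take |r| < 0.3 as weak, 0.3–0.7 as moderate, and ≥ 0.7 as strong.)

r = 0.243 > 0 so the relationship is positive.
|r| = 0.243, which falls in the weak range.

weak positive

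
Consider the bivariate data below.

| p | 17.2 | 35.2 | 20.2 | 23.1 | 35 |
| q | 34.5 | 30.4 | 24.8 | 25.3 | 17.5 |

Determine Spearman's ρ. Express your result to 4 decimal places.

-0.3000

Rank p: 1, 5, 2, 3, 4
Rank q: 5, 4, 2, 3, 1
d = rank(p) − rank(q): -4, 1, 0, 0, 3; Σd² = 26
ρ = 1 − 6Σd² / [n(n²−1)] = 1 − 6×26 / (5×24) = 1 − 156/120 ≈ -0.3000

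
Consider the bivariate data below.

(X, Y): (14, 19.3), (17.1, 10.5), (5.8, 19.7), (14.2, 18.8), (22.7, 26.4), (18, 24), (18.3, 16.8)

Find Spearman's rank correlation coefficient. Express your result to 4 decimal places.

Rank X: 2, 4, 1, 3, 7, 5, 6
Rank Y: 4, 1, 5, 3, 7, 6, 2
d = rank(X) − rank(Y): -2, 3, -4, 0, 0, -1, 4; Σd² = 46
ρ = 1 − 6Σd² / [n(n²−1)] = 1 − 6×46 / (7×48) = 1 − 276/336 ≈ 0.1786

0.1786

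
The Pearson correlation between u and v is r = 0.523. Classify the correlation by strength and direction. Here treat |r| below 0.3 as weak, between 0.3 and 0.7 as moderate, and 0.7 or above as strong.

r = 0.523 > 0 so the relationship is positive.
|r| = 0.523, which falls in the moderate range.

moderate positive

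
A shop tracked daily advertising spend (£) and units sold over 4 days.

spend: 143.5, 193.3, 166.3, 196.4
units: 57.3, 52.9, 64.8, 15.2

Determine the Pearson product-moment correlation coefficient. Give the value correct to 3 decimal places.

-0.636

n = 4, Σx = 699.5, Σy = 190.2, Σx² = 124185.79, Σy² = 10511.78, Σxy = 32209.64
nΣxy − ΣxΣy = 128838.56 − 133044.9 = -4206.34
nΣx² − (Σx)² = 496743.16 − 489300.25 = 7442.91; nΣy² − (Σy)² = 42047.12 − 36176.04 = 5871.08
r = -4206.34 / √(7442.91 × 5871.08) = -4206.34 / 6610.4402 ≈ -0.636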